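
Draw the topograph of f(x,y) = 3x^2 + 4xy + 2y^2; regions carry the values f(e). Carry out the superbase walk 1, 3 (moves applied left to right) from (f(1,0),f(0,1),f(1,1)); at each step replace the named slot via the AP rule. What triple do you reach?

start (3,2,9) = (f(1,0),f(0,1),f(1,1))
replace slot 1: 2·(2+9) − 3 = 19 → (19,2,9)
replace slot 3: 2·(19+2) − 9 = 33 → (19,2,33)

19,2,33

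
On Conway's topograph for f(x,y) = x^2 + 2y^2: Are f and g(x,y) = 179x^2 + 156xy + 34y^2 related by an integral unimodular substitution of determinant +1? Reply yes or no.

D₁ = -8, D₂ = -8
f: reduced (well bottom): (1,0,2) with a≤c, −a<b≤a
g: flip: (179,156,34)→(34,-156,179)
g: translate: b→-20 (≡-156 mod 68), so (34,-156,179)→(34,-20,3)
g: flip: (34,-20,3)→(3,20,34)
g: translate: b→2 (≡20 mod 6), so (3,20,34)→(3,2,1)
g: flip: (3,2,1)→(1,-2,3)
g: translate: b→0 (≡-2 mod 2), so (1,-2,3)→(1,0,2)
g: reduced (well bottom): (1,0,2) with a≤c, −a<b≤a
reduced forms (1, 0, 2) vs (1, 0, 2) ⇒ equivalent

yes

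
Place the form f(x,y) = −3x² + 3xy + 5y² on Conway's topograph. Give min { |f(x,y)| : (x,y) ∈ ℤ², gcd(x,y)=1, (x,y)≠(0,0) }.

river: ρ → (5,7,-1)
river: ρ → (-1,7,5)
river: ρ → (5,3,-3)
river: ρ → (-3,3,5)
closes: descent 0, river 4
min |a| on river = 1

1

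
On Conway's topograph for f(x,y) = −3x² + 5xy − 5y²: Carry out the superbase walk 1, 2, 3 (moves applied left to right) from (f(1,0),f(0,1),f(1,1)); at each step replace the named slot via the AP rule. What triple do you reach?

start (-3,-5,-3) = (f(1,0),f(0,1),f(1,1))
replace slot 1: 2·((-5)+(-3)) − (-3) = -13 → (-13,-5,-3)
replace slot 2: 2·((-13)+(-3)) − (-5) = -27 → (-13,-27,-3)
replace slot 3: 2·((-13)+(-27)) − (-3) = -77 → (-13,-27,-77)

-13,-27,-77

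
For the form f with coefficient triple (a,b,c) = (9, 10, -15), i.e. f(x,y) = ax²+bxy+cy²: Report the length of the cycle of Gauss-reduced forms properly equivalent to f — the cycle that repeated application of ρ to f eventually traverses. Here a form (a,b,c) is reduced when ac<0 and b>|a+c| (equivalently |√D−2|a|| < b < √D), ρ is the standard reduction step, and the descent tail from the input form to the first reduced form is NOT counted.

D = 640, ⌊√D⌋ = 25
river: ρ → (-15,20,4)
river: ρ → (4,20,-15)
river: ρ → (-15,10,9)
river: ρ → (9,8,-16)
river: ρ → (-16,24,1)
river: ρ → (1,24,-16)
river: ρ → (-16,8,9)
river: ρ → (9,10,-15)
ρ-cycle length = 8 (tail of 0 descent steps not counted)

8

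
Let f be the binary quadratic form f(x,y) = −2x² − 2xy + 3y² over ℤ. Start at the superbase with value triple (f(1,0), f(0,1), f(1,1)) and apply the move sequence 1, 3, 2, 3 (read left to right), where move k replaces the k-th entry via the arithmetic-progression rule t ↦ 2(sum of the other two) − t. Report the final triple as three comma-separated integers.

start (-2,3,-1) = (f(1,0),f(0,1),f(1,1))
replace slot 1: 2·(3+(-1)) − (-2) = 6 → (6,3,-1)
replace slot 3: 2·(6+3) − (-1) = 19 → (6,3,19)
replace slot 2: 2·(6+19) − 3 = 47 → (6,47,19)
replace slot 3: 2·(6+47) − 19 = 87 → (6,47,87)

6,47,87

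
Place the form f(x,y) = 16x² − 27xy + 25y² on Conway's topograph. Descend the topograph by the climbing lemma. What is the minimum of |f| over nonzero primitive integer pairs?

translate: b→5 (≡-27 mod 32), so (16,-27,25)→(16,5,14)
flip: (16,5,14)→(14,-5,16)
reduced (well bottom): (14,-5,16) with a≤c, −a<b≤a
well minimum = a = 14

14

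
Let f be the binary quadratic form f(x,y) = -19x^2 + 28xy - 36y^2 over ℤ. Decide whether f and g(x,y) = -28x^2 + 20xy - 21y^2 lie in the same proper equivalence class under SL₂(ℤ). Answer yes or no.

D₁ = -1952, D₂ = -1952
f is negative-definite; reduce −f:
−f: translate: b→10 (≡-28 mod 38), so (19,-28,36)→(19,10,27)
−f: reduced (well bottom): (19,10,27) with a≤c, −a<b≤a
flip sign back: reduced form of f is (-19,-10,-27)
g is negative-definite; reduce −g:
−g: flip: (28,-20,21)→(21,20,28)
−g: reduced (well bottom): (21,20,28) with a≤c, −a<b≤a
flip sign back: reduced form of g is (-21,-20,-28)
reduced forms (-19, -10, -27) vs (-21, -20, -28) ⇒ inequivalent

no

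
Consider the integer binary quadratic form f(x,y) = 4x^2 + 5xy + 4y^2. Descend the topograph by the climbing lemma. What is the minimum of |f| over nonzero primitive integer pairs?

translate: b→-3 (≡5 mod 8), so (4,5,4)→(4,-3,3)
flip: (4,-3,3)→(3,3,4)
reduced (well bottom): (3,3,4) with a≤c, −a<b≤a
well minimum = a = 3

3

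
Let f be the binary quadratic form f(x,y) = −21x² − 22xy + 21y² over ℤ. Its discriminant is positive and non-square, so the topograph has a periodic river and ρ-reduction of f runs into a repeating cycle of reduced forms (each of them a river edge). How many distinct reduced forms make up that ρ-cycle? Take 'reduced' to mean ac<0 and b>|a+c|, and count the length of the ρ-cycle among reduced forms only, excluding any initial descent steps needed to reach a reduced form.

D = 2248, ⌊√D⌋ = 47
descent: ρ → (21,22,-21)  [lands on river]
river: ρ → (-21,20,22)
river: ρ → (22,24,-19)
river: ρ → (-19,14,27)
river: ρ → (27,40,-6)
river: ρ → (-6,44,13)
river: ρ → (13,34,-21)
river: ρ → (-21,8,26)
river: ρ → (26,44,-3)
river: ρ → (-3,46,11)
river: ρ → (11,42,-11)
river: ρ → (-11,46,3)
river: ρ → (3,44,-26)
river: ρ → (-26,8,21)
river: ρ → (21,34,-13)
river: ρ → (-13,44,6)
river: ρ → (6,40,-27)
river: ρ → (-27,14,19)
river: ρ → (19,24,-22)
river: ρ → (-22,20,21)
ρ-cycle length = 20 (tail of 1 descent step not counted)

20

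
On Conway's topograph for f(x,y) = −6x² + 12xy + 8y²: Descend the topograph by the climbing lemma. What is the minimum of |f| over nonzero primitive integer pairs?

river: ρ → (8,4,-10)
river: ρ → (-10,16,2)
river: ρ → (2,16,-10)
river: ρ → (-10,4,8)
river: ρ → (8,12,-6)
river: ρ → (-6,12,8)
closes: descent 0, river 6
min |a| on river = 2

2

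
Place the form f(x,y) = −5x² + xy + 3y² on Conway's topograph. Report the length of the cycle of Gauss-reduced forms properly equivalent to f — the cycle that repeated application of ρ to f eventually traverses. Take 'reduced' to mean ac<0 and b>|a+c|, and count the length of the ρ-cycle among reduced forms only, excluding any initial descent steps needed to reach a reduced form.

D = 61, ⌊√D⌋ = 7
descent: ρ → (3,5,-3)  [lands on river]
river: ρ → (-3,7,1)
river: ρ → (1,7,-3)
river: ρ → (-3,5,3)
river: ρ → (3,7,-1)
river: ρ → (-1,7,3)
ρ-cycle length = 6 (tail of 1 descent step not counted)

6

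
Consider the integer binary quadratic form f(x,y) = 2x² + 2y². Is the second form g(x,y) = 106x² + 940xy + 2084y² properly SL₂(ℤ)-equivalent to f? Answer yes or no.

D₁ = -16, D₂ = -16
f: reduced (well bottom): (2,0,2) with a≤c, −a<b≤a
g: translate: b→92 (≡940 mod 212), so (106,940,2084)→(106,92,20)
g: flip: (106,92,20)→(20,-92,106)
g: translate: b→-12 (≡-92 mod 40), so (20,-92,106)→(20,-12,2)
g: flip: (20,-12,2)→(2,12,20)
g: translate: b→0 (≡12 mod 4), so (2,12,20)→(2,0,2)
g: reduced (well bottom): (2,0,2) with a≤c, −a<b≤a
reduced forms (2, 0, 2) vs (2, 0, 2) ⇒ equivalent

yes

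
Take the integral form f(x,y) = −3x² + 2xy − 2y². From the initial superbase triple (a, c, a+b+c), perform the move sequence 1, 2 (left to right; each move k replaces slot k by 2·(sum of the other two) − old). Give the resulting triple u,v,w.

start (-3,-2,-3) = (f(1,0),f(0,1),f(1,1))
replace slot 1: 2·((-2)+(-3)) − (-3) = -7 → (-7,-2,-3)
replace slot 2: 2·((-7)+(-3)) − (-2) = -18 → (-7,-18,-3)

-7,-18,-3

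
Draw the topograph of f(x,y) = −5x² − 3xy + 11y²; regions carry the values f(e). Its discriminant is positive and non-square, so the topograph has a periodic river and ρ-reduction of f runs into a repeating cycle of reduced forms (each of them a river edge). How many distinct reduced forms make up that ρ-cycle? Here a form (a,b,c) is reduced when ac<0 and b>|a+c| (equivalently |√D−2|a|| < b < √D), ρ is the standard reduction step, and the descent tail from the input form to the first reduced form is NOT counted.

D = 229, ⌊√D⌋ = 15
descent: ρ → (11,3,-5)
descent: ρ → (-5,7,9)  [lands on river]
river: ρ → (9,11,-3)
river: ρ → (-3,13,5)
river: ρ → (5,7,-9)
river: ρ → (-9,11,3)
river: ρ → (3,13,-5)
ρ-cycle length = 6 (tail of 2 descent steps not counted)

6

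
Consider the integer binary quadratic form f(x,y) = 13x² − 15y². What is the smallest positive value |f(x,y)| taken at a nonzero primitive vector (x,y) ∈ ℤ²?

descent: ρ → (-15,0,13)
descent: ρ → (13,26,-2)  [lands on river]
river: ρ → (-2,26,13)
closes: descent 2, river 2
min |a| on river = 2

2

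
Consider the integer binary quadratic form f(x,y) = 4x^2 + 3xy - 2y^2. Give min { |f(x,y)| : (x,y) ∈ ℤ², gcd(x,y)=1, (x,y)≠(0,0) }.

river: ρ → (-2,5,2)
river: ρ → (2,3,-4)
river: ρ → (-4,5,1)
river: ρ → (1,5,-4)
river: ρ → (-4,3,2)
river: ρ → (2,5,-2)
river: ρ → (-2,3,4)
river: ρ → (4,5,-1)
river: ρ → (-1,5,4)
river: ρ → (4,3,-2)
closes: descent 0, river 10
min |a| on river = 1

1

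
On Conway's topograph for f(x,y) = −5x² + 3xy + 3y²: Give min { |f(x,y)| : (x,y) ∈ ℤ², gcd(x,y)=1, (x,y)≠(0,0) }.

river: ρ → (3,3,-5)
river: ρ → (-5,7,1)
river: ρ → (1,7,-5)
river: ρ → (-5,3,3)
closes: descent 0, river 4
min |a| on river = 1

1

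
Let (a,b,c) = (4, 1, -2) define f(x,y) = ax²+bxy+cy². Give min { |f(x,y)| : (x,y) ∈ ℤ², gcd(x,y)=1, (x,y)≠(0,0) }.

descent: ρ → (-2,3,3)  [lands on river]
river: ρ → (3,3,-2)
river: ρ → (-2,5,1)
river: ρ → (1,5,-2)
closes: descent 1, river 4
min |a| on river = 1

1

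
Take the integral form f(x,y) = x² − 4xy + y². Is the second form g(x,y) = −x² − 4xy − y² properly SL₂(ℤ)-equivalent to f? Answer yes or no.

D₁ = 12, D₂ = 12
river cycle of f (length 2): (1, 2, -2), (-2, 2, 1)
river cycle of g (length 2): (-1, 2, 2), (2, 2, -1)
cycles differ ⇒ inequivalent

no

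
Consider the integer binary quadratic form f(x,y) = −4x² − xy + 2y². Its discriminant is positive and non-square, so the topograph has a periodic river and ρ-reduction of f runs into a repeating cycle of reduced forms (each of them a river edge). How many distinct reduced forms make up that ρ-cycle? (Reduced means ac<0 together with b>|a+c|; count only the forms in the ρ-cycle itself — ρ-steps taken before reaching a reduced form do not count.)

D = 33, ⌊√D⌋ = 5
descent: ρ → (2,5,-1)  [lands on river]
river: ρ → (-1,5,2)
river: ρ → (2,3,-3)
river: ρ → (-3,3,2)
ρ-cycle length = 4 (tail of 1 descent step not counted)

4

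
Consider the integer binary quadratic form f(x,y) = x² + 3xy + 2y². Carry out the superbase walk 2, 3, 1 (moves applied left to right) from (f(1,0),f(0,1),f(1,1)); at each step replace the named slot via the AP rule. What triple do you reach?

start (1,2,6) = (f(1,0),f(0,1),f(1,1))
replace slot 2: 2·(1+6) − 2 = 12 → (1,12,6)
replace slot 3: 2·(1+12) − 6 = 20 → (1,12,20)
replace slot 1: 2·(12+20) − 1 = 63 → (63,12,20)

63,12,20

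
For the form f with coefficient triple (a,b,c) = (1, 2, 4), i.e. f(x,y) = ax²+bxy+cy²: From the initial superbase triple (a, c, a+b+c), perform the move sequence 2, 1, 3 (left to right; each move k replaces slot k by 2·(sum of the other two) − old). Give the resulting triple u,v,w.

start (1,4,7) = (f(1,0),f(0,1),f(1,1))
replace slot 2: 2·(1+7) − 4 = 12 → (1,12,7)
replace slot 1: 2·(12+7) − 1 = 37 → (37,12,7)
replace slot 3: 2·(37+12) − 7 = 91 → (37,12,91)

37,12,91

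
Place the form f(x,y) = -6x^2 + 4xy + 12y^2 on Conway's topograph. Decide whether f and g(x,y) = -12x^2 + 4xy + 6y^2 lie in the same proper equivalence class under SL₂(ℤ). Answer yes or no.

D₁ = 304, D₂ = 304
river cycle of f (length 6): (-6, 16, 2), (2, 16, -6), (-6, 8, 10), (10, 12, -4), (-4, 12, 10), (10, 8, -6)
river cycle of g (length 6): (6, 8, -10), (-10, 12, 4), (4, 12, -10), (-10, 8, 6), (6, 16, -2), (-2, 16, 6)
cycles differ ⇒ inequivalent

no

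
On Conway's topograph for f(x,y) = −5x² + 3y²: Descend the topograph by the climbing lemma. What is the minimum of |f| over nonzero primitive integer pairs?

descent: ρ → (3,6,-2)  [lands on river]
river: ρ → (-2,6,3)
closes: descent 1, river 2
min |a| on river = 2

2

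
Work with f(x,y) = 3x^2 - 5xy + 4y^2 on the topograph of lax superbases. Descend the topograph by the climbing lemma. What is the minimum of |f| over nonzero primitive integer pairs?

translate: b→1 (≡-5 mod 6), so (3,-5,4)→(3,1,2)
flip: (3,1,2)→(2,-1,3)
reduced (well bottom): (2,-1,3) with a≤c, −a<b≤a
well minimum = a = 2

2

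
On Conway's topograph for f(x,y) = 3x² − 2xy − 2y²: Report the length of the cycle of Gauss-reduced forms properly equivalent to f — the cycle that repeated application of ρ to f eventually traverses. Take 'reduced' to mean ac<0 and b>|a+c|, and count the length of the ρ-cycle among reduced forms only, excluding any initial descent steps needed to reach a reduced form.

D = 28, ⌊√D⌋ = 5
descent: ρ → (-2,2,3)  [lands on river]
river: ρ → (3,4,-1)
river: ρ → (-1,4,3)
river: ρ → (3,2,-2)
ρ-cycle length = 4 (tail of 1 descent step not counted)

4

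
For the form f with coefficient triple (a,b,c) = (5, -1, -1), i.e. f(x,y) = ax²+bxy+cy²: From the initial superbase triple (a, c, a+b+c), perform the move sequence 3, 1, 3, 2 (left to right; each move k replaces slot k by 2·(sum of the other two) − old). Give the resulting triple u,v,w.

start (5,-1,3) = (f(1,0),f(0,1),f(1,1))
replace slot 3: 2·(5+(-1)) − 3 = 5 → (5,-1,5)
replace slot 1: 2·((-1)+5) − 5 = 3 → (3,-1,5)
replace slot 3: 2·(3+(-1)) − 5 = -1 → (3,-1,-1)
replace slot 2: 2·(3+(-1)) − (-1) = 5 → (3,5,-1)

3,5,-1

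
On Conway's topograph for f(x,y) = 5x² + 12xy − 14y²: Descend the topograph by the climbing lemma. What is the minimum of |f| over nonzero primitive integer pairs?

river: ρ → (-14,16,3)
river: ρ → (3,20,-2)
river: ρ → (-2,20,3)
river: ρ → (3,16,-14)
river: ρ → (-14,12,5)
river: ρ → (5,18,-5)
river: ρ → (-5,12,14)
river: ρ → (14,16,-3)
river: ρ → (-3,20,2)
river: ρ → (2,20,-3)
river: ρ → (-3,16,14)
river: ρ → (14,12,-5)
river: ρ → (-5,18,5)
river: ρ → (5,12,-14)
closes: descent 0, river 14
min |a| on river = 2

2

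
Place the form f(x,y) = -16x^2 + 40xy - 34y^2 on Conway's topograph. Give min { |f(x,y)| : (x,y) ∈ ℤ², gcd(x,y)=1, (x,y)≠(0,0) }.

translate: b→-8 (≡-40 mod 32), so (16,-40,34)→(16,-8,10)
flip: (16,-8,10)→(10,8,16)
reduced (well bottom): (10,8,16) with a≤c, −a<b≤a
well minimum |f| = |-10| = 10 (negative-definite)

10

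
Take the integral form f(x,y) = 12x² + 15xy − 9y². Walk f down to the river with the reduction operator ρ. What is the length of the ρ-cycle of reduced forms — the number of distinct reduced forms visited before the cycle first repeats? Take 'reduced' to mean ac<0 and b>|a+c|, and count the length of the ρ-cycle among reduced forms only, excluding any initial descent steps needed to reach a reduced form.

D = 657, ⌊√D⌋ = 25
river: ρ → (-9,21,6)
river: ρ → (6,15,-18)
river: ρ → (-18,21,3)
river: ρ → (3,21,-18)
river: ρ → (-18,15,6)
river: ρ → (6,21,-9)
river: ρ → (-9,15,12)
river: ρ → (12,9,-12)
river: ρ → (-12,15,9)
river: ρ → (9,21,-6)
river: ρ → (-6,15,18)
river: ρ → (18,21,-3)
river: ρ → (-3,21,18)
river: ρ → (18,15,-6)
river: ρ → (-6,21,9)
river: ρ → (9,15,-12)
river: ρ → (-12,9,12)
river: ρ → (12,15,-9)
ρ-cycle length = 18 (tail of 0 descent steps not counted)

18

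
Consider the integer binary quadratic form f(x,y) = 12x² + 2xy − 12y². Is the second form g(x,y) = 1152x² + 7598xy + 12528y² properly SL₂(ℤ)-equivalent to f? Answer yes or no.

D₁ = 580, D₂ = 580
river cycle of f (length 6): (-12, 22, 2), (2, 22, -12), (-12, 2, 12), (12, 22, -2), (-2, 22, 12), (12, 2, -12)
river cycle of g (length 6): (12, 2, -12), (-12, 22, 2), (2, 22, -12), (-12, 2, 12), (12, 22, -2), (-2, 22, 12)
cycles coincide ⇒ equivalent

yes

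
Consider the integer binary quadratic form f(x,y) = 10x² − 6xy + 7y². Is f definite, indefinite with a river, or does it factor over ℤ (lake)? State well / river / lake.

D = b²−4ac = (-6)² − 4·10·7 = -244
D < 0 ⇒ definite ⇒ every region one sign ⇒ single well

well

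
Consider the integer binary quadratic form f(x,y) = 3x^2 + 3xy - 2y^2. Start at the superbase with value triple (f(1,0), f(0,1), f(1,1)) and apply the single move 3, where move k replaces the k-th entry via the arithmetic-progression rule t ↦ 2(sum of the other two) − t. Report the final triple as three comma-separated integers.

start (3,-2,4) = (f(1,0),f(0,1),f(1,1))
replace slot 3: 2·(3+(-2)) − 4 = -2 → (3,-2,-2)

3,-2,-2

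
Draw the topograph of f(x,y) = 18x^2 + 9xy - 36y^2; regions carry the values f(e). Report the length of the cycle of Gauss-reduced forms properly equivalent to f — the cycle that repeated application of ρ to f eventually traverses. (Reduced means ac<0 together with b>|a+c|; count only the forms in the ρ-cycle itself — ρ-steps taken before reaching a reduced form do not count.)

D = 2673, ⌊√D⌋ = 51
descent: ρ → (-36,-9,18)
descent: ρ → (18,45,-9)  [lands on river]
river: ρ → (-9,45,18)
river: ρ → (18,27,-27)
river: ρ → (-27,27,18)
ρ-cycle length = 4 (tail of 2 descent steps not counted)

4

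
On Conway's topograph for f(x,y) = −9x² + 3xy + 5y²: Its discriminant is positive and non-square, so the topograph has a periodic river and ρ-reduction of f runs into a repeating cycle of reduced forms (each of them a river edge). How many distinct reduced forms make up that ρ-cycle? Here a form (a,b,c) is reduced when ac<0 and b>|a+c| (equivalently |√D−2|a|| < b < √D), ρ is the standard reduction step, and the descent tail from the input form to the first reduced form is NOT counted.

D = 189, ⌊√D⌋ = 13
descent: ρ → (5,7,-7)  [lands on river]
river: ρ → (-7,7,5)
river: ρ → (5,13,-1)
river: ρ → (-1,13,5)
ρ-cycle length = 4 (tail of 1 descent step not counted)

4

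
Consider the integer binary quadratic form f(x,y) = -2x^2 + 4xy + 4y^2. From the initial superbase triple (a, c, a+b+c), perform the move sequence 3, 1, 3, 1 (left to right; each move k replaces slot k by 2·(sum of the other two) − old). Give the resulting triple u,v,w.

start (-2,4,6) = (f(1,0),f(0,1),f(1,1))
replace slot 3: 2·((-2)+4) − 6 = -2 → (-2,4,-2)
replace slot 1: 2·(4+(-2)) − (-2) = 6 → (6,4,-2)
replace slot 3: 2·(6+4) − (-2) = 22 → (6,4,22)
replace slot 1: 2·(4+22) − 6 = 46 → (46,4,22)

46,4,22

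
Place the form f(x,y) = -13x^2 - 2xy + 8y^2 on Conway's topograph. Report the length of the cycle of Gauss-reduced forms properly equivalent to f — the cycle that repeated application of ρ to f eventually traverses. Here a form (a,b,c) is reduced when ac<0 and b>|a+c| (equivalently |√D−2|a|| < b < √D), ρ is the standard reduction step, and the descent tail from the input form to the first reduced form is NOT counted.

D = 420, ⌊√D⌋ = 20
descent: ρ → (8,18,-3)  [lands on river]
river: ρ → (-3,18,8)
river: ρ → (8,14,-7)
river: ρ → (-7,14,8)
ρ-cycle length = 4 (tail of 1 descent step not counted)

4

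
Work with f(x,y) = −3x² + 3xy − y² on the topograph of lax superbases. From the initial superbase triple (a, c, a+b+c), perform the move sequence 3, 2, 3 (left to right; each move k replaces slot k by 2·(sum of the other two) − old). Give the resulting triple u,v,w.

start (-3,-1,-1) = (f(1,0),f(0,1),f(1,1))
replace slot 3: 2·((-3)+(-1)) − (-1) = -7 → (-3,-1,-7)
replace slot 2: 2·((-3)+(-7)) − (-1) = -19 → (-3,-19,-7)
replace slot 3: 2·((-3)+(-19)) − (-7) = -37 → (-3,-19,-37)

-3,-19,-37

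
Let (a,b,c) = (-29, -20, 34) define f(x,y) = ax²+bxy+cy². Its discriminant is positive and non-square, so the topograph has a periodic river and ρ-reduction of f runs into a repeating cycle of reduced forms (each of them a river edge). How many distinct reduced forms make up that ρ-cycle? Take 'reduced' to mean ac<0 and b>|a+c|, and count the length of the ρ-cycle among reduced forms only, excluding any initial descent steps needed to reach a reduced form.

D = 4344, ⌊√D⌋ = 65
descent: ρ → (34,20,-29)  [lands on river]
river: ρ → (-29,38,25)
river: ρ → (25,62,-5)
river: ρ → (-5,58,49)
river: ρ → (49,40,-14)
river: ρ → (-14,44,43)
river: ρ → (43,42,-15)
river: ρ → (-15,48,34)
ρ-cycle length = 8 (tail of 1 descent step not counted)

8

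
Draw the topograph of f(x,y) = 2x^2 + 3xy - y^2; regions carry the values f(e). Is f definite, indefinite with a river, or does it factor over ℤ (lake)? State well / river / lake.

D = b²−4ac = 3² − 4·2·(-1) = 17
D > 0 non-square ⇒ indefinite ⇒ periodic river

river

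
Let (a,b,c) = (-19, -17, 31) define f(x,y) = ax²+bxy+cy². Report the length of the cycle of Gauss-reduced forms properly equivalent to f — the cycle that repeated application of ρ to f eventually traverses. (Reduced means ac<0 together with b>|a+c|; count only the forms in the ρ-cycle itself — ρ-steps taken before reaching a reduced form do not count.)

D = 2645, ⌊√D⌋ = 51
descent: ρ → (31,17,-19)  [lands on river]
river: ρ → (-19,21,29)
river: ρ → (29,37,-11)
river: ρ → (-11,51,1)
river: ρ → (1,51,-11)
river: ρ → (-11,37,29)
river: ρ → (29,21,-19)
river: ρ → (-19,17,31)
river: ρ → (31,45,-5)
river: ρ → (-5,45,31)
ρ-cycle length = 10 (tail of 1 descent step not counted)

10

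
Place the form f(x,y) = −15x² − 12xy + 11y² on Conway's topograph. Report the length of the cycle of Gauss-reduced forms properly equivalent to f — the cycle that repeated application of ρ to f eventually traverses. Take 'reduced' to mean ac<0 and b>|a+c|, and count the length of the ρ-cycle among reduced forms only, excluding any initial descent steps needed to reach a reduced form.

D = 804, ⌊√D⌋ = 28
descent: ρ → (11,12,-15)  [lands on river]
river: ρ → (-15,18,8)
river: ρ → (8,14,-19)
river: ρ → (-19,24,3)
river: ρ → (3,24,-19)
river: ρ → (-19,14,8)
river: ρ → (8,18,-15)
river: ρ → (-15,12,11)
river: ρ → (11,10,-16)
river: ρ → (-16,22,5)
river: ρ → (5,28,-1)
river: ρ → (-1,28,5)
river: ρ → (5,22,-16)
river: ρ → (-16,10,11)
ρ-cycle length = 14 (tail of 1 descent step not counted)

14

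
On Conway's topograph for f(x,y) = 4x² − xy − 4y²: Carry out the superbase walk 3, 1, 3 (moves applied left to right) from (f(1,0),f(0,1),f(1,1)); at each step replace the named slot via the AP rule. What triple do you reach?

start (4,-4,-1) = (f(1,0),f(0,1),f(1,1))
replace slot 3: 2·(4+(-4)) − (-1) = 1 → (4,-4,1)
replace slot 1: 2·((-4)+1) − 4 = -10 → (-10,-4,1)
replace slot 3: 2·((-10)+(-4)) − 1 = -29 → (-10,-4,-29)

-10,-4,-29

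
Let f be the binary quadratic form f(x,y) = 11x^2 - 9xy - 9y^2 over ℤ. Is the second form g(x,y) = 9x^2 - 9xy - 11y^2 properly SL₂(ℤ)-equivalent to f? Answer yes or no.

D₁ = 477, D₂ = 477
river cycle of f (length 8): (-9, 9, 11), (11, 13, -7), (-7, 15, 9), (9, 21, -1), (-1, 21, 9), (9, 15, -7), (-7, 13, 11), (11, 9, -9)
river cycle of g (length 8): (-11, 9, 9), (9, 9, -11), (-11, 13, 7), (7, 15, -9), (-9, 21, 1), (1, 21, -9), (-9, 15, 7), (7, 13, -11)
cycles differ ⇒ inequivalent

no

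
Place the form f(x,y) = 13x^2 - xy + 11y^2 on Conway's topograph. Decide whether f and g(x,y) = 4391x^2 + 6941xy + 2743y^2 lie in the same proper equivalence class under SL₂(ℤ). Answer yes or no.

D₁ = -571, D₂ = -571
f: flip: (13,-1,11)→(11,1,13)
f: reduced (well bottom): (11,1,13) with a≤c, −a<b≤a
g: translate: b→-1841 (≡6941 mod 8782), so (4391,6941,2743)→(4391,-1841,193)
g: flip: (4391,-1841,193)→(193,1841,4391)
g: translate: b→-89 (≡1841 mod 386), so (193,1841,4391)→(193,-89,11)
g: flip: (193,-89,11)→(11,89,193)
g: translate: b→1 (≡89 mod 22), so (11,89,193)→(11,1,13)
g: reduced (well bottom): (11,1,13) with a≤c, −a<b≤a
reduced forms (11, 1, 13) vs (11, 1, 13) ⇒ equivalent

yes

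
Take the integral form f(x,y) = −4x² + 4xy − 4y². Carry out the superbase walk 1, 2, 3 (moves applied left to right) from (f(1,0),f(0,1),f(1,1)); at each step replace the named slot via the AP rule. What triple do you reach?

start (-4,-4,-4) = (f(1,0),f(0,1),f(1,1))
replace slot 1: 2·((-4)+(-4)) − (-4) = -12 → (-12,-4,-4)
replace slot 2: 2·((-12)+(-4)) − (-4) = -28 → (-12,-28,-4)
replace slot 3: 2·((-12)+(-28)) − (-4) = -76 → (-12,-28,-76)

-12,-28,-76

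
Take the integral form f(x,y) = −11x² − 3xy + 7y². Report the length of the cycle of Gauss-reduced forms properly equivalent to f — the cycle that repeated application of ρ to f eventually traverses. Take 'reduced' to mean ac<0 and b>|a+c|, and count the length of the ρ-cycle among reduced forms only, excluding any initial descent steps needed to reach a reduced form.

D = 317, ⌊√D⌋ = 17
descent: ρ → (7,17,-1)  [lands on river]
river: ρ → (-1,17,7)
river: ρ → (7,11,-7)
river: ρ → (-7,17,1)
river: ρ → (1,17,-7)
river: ρ → (-7,11,7)
ρ-cycle length = 6 (tail of 1 descent step not counted)

6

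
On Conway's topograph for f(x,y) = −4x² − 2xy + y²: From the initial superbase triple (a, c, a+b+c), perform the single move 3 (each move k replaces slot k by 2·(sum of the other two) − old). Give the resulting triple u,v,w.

start (-4,1,-5) = (f(1,0),f(0,1),f(1,1))
replace slot 3: 2·((-4)+1) − (-5) = -1 → (-4,1,-1)

-4,1,-1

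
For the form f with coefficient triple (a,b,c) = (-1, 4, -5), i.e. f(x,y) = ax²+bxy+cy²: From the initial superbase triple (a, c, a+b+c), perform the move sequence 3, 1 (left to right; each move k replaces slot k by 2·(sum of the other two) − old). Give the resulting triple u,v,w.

start (-1,-5,-2) = (f(1,0),f(0,1),f(1,1))
replace slot 3: 2·((-1)+(-5)) − (-2) = -10 → (-1,-5,-10)
replace slot 1: 2·((-5)+(-10)) − (-1) = -29 → (-29,-5,-10)

-29,-5,-10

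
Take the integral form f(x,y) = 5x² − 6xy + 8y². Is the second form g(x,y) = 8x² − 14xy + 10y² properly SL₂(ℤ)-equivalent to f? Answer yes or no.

D₁ = -124, D₂ = -124
f: translate: b→4 (≡-6 mod 10), so (5,-6,8)→(5,4,7)
f: reduced (well bottom): (5,4,7) with a≤c, −a<b≤a
g: translate: b→2 (≡-14 mod 16), so (8,-14,10)→(8,2,4)
g: flip: (8,2,4)→(4,-2,8)
g: reduced (well bottom): (4,-2,8) with a≤c, −a<b≤a
reduced forms (5, 4, 7) vs (4, -2, 8) ⇒ inequivalent

no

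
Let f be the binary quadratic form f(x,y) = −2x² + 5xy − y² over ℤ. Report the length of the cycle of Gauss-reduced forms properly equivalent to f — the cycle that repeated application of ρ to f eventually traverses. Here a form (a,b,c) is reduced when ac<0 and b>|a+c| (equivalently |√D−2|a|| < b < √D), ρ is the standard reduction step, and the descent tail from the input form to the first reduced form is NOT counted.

D = 17, ⌊√D⌋ = 4
descent: ρ → (-1,3,2)  [lands on river]
river: ρ → (2,1,-2)
river: ρ → (-2,3,1)
river: ρ → (1,3,-2)
river: ρ → (-2,1,2)
river: ρ → (2,3,-1)
ρ-cycle length = 6 (tail of 1 descent step not counted)

6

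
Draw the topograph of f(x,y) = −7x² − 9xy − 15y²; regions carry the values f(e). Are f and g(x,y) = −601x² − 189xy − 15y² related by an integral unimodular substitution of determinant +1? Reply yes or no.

D₁ = -339, D₂ = -339
f is negative-definite; reduce −f:
−f: translate: b→-5 (≡9 mod 14), so (7,9,15)→(7,-5,13)
−f: reduced (well bottom): (7,-5,13) with a≤c, −a<b≤a
flip sign back: reduced form of f is (-7,5,-13)
g is negative-definite; reduce −g:
−g: flip: (601,189,15)→(15,-189,601)
−g: translate: b→-9 (≡-189 mod 30), so (15,-189,601)→(15,-9,7)
−g: flip: (15,-9,7)→(7,9,15)
−g: translate: b→-5 (≡9 mod 14), so (7,9,15)→(7,-5,13)
−g: reduced (well bottom): (7,-5,13) with a≤c, −a<b≤a
flip sign back: reduced form of g is (-7,5,-13)
reduced forms (-7, 5, -13) vs (-7, 5, -13) ⇒ equivalent

yes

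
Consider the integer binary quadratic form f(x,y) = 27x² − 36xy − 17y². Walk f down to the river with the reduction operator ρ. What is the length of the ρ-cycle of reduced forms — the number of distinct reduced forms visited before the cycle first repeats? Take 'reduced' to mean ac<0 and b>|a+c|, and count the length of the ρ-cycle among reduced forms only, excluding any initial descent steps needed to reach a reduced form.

D = 3132, ⌊√D⌋ = 55
descent: ρ → (-17,36,27)  [lands on river]
river: ρ → (27,18,-26)
river: ρ → (-26,34,19)
river: ρ → (19,42,-18)
river: ρ → (-18,30,31)
river: ρ → (31,32,-17)
ρ-cycle length = 6 (tail of 1 descent step not counted)

6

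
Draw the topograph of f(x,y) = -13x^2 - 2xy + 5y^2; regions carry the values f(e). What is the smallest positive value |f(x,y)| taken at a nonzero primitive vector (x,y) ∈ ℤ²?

descent: ρ → (5,12,-6)  [lands on river]
river: ρ → (-6,12,5)
river: ρ → (5,8,-10)
river: ρ → (-10,12,3)
river: ρ → (3,12,-10)
river: ρ → (-10,8,5)
closes: descent 1, river 6
min |a| on river = 3

3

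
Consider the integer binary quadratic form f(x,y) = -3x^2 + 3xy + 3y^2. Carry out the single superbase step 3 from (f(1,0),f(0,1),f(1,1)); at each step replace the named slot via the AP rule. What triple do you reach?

start (-3,3,3) = (f(1,0),f(0,1),f(1,1))
replace slot 3: 2·((-3)+3) − 3 = -3 → (-3,3,-3)

-3,3,-3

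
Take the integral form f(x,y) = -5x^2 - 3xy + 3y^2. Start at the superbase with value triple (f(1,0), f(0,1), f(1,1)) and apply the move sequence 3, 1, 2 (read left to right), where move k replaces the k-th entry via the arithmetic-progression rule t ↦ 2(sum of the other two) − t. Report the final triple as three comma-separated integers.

start (-5,3,-5) = (f(1,0),f(0,1),f(1,1))
replace slot 3: 2·((-5)+3) − (-5) = 1 → (-5,3,1)
replace slot 1: 2·(3+1) − (-5) = 13 → (13,3,1)
replace slot 2: 2·(13+1) − 3 = 25 → (13,25,1)

13,25,1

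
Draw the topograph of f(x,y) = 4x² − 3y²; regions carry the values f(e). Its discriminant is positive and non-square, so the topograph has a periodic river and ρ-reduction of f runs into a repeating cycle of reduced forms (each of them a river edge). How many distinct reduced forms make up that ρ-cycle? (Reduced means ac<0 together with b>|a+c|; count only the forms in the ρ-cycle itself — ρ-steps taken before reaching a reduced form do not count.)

D = 48, ⌊√D⌋ = 6
descent: ρ → (-3,6,1)  [lands on river]
river: ρ → (1,6,-3)
ρ-cycle length = 2 (tail of 1 descent step not counted)

2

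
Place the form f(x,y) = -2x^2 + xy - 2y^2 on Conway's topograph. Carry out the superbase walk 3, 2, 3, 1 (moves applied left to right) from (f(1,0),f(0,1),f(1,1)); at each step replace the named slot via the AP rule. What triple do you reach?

start (-2,-2,-3) = (f(1,0),f(0,1),f(1,1))
replace slot 3: 2·((-2)+(-2)) − (-3) = -5 → (-2,-2,-5)
replace slot 2: 2·((-2)+(-5)) − (-2) = -12 → (-2,-12,-5)
replace slot 3: 2·((-2)+(-12)) − (-5) = -23 → (-2,-12,-23)
replace slot 1: 2·((-12)+(-23)) − (-2) = -68 → (-68,-12,-23)

-68,-12,-23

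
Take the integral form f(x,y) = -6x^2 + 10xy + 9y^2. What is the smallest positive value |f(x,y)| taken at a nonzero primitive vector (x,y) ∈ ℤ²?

river: ρ → (9,8,-7)
river: ρ → (-7,6,10)
river: ρ → (10,14,-3)
river: ρ → (-3,16,5)
river: ρ → (5,14,-6)
river: ρ → (-6,10,9)
closes: descent 0, river 6
min |a| on river = 3

3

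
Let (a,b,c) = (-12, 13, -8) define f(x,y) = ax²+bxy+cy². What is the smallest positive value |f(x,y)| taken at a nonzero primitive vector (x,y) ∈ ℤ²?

translate: b→11 (≡-13 mod 24), so (12,-13,8)→(12,11,7)
flip: (12,11,7)→(7,-11,12)
translate: b→3 (≡-11 mod 14), so (7,-11,12)→(7,3,8)
reduced (well bottom): (7,3,8) with a≤c, −a<b≤a
well minimum |f| = |-7| = 7 (negative-definite)

7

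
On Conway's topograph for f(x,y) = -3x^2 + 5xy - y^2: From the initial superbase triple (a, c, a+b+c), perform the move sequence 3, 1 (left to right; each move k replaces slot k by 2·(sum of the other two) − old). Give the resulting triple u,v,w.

start (-3,-1,1) = (f(1,0),f(0,1),f(1,1))
replace slot 3: 2·((-3)+(-1)) − 1 = -9 → (-3,-1,-9)
replace slot 1: 2·((-1)+(-9)) − (-3) = -17 → (-17,-1,-9)

-17,-1,-9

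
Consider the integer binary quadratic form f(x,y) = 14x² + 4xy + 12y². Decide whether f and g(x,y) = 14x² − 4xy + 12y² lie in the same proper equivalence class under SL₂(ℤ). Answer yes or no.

D₁ = -656, D₂ = -656
f: flip: (14,4,12)→(12,-4,14)
f: reduced (well bottom): (12,-4,14) with a≤c, −a<b≤a
g: flip: (14,-4,12)→(12,4,14)
g: reduced (well bottom): (12,4,14) with a≤c, −a<b≤a
reduced forms (12, -4, 14) vs (12, 4, 14) ⇒ inequivalent

no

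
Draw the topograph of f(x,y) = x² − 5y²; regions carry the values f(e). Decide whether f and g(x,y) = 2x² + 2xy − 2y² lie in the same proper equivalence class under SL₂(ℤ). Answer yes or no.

D₁ = 20, D₂ = 20
river cycle of f (length 2): (1, 4, -1), (-1, 4, 1)
river cycle of g (length 2): (-2, 2, 2), (2, 2, -2)
cycles differ ⇒ inequivalent

no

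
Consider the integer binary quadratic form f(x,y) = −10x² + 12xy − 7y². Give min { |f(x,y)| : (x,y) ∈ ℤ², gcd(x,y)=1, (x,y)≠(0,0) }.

translate: b→8 (≡-12 mod 20), so (10,-12,7)→(10,8,5)
flip: (10,8,5)→(5,-8,10)
translate: b→2 (≡-8 mod 10), so (5,-8,10)→(5,2,7)
reduced (well bottom): (5,2,7) with a≤c, −a<b≤a
well minimum |f| = |-5| = 5 (negative-definite)

5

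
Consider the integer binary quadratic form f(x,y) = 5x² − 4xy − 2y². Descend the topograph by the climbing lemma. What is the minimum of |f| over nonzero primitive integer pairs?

descent: ρ → (-2,4,5)  [lands on river]
river: ρ → (5,6,-1)
river: ρ → (-1,6,5)
river: ρ → (5,4,-2)
closes: descent 1, river 4
min |a| on river = 1

1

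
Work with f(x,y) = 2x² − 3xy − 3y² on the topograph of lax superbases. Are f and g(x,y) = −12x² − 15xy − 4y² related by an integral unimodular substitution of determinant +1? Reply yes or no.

D₁ = 33, D₂ = 33
river cycle of f (length 4): (-3, 3, 2), (2, 5, -1), (-1, 5, 2), (2, 3, -3)
river cycle of g (length 4): (2, 5, -1), (-1, 5, 2), (2, 3, -3), (-3, 3, 2)
cycles coincide ⇒ equivalent

yes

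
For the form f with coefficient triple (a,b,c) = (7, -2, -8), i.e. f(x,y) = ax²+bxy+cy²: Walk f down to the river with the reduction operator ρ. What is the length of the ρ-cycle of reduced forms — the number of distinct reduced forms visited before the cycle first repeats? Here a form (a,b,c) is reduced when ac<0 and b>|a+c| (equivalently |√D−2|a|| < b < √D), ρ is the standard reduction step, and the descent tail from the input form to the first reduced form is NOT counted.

D = 228, ⌊√D⌋ = 15
descent: ρ → (-8,2,7)  [lands on river]
river: ρ → (7,12,-3)
river: ρ → (-3,12,7)
river: ρ → (7,2,-8)
river: ρ → (-8,14,1)
river: ρ → (1,14,-8)
ρ-cycle length = 6 (tail of 1 descent step not counted)

6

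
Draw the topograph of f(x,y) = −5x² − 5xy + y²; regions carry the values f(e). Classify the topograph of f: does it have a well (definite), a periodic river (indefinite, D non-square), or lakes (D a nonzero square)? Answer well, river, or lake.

D = b²−4ac = (-5)² − 4·(-5)·1 = 45
D > 0 non-square ⇒ indefinite ⇒ periodic river

river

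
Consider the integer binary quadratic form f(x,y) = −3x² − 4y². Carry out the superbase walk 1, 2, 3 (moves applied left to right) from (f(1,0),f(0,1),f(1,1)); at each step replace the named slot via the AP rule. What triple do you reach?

start (-3,-4,-7) = (f(1,0),f(0,1),f(1,1))
replace slot 1: 2·((-4)+(-7)) − (-3) = -19 → (-19,-4,-7)
replace slot 2: 2·((-19)+(-7)) − (-4) = -48 → (-19,-48,-7)
replace slot 3: 2·((-19)+(-48)) − (-7) = -127 → (-19,-48,-127)

-19,-48,-127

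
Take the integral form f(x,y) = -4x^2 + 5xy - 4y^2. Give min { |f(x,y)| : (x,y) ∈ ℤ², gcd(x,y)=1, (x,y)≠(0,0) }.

translate: b→3 (≡-5 mod 8), so (4,-5,4)→(4,3,3)
flip: (4,3,3)→(3,-3,4)
translate: b→3 (≡-3 mod 6), so (3,-3,4)→(3,3,4)
reduced (well bottom): (3,3,4) with a≤c, −a<b≤a
well minimum |f| = |-3| = 3 (negative-definite)

3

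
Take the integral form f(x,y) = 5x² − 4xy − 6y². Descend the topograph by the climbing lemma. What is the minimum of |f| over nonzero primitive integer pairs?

descent: ρ → (-6,4,5)  [lands on river]
river: ρ → (5,6,-5)
river: ρ → (-5,4,6)
river: ρ → (6,8,-3)
river: ρ → (-3,10,3)
river: ρ → (3,8,-6)
closes: descent 1, river 6
min |a| on river = 3

3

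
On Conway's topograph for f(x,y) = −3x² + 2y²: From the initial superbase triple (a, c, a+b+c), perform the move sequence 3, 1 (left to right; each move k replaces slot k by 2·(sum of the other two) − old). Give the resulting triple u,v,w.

start (-3,2,-1) = (f(1,0),f(0,1),f(1,1))
replace slot 3: 2·((-3)+2) − (-1) = -1 → (-3,2,-1)
replace slot 1: 2·(2+(-1)) − (-3) = 5 → (5,2,-1)

5,2,-1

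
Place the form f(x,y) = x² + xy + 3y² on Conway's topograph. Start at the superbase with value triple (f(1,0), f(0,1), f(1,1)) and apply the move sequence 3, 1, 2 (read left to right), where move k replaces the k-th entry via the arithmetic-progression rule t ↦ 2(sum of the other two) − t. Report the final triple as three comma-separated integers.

start (1,3,5) = (f(1,0),f(0,1),f(1,1))
replace slot 3: 2·(1+3) − 5 = 3 → (1,3,3)
replace slot 1: 2·(3+3) − 1 = 11 → (11,3,3)
replace slot 2: 2·(11+3) − 3 = 25 → (11,25,3)

11,25,3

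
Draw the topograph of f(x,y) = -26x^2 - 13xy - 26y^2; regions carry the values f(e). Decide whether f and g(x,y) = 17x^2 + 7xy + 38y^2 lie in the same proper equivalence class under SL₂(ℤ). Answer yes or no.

D₁ = -2535, D₂ = -2535
f is negative-definite; reduce −f:
−f: reduced (well bottom): (26,13,26) with a≤c, −a<b≤a
flip sign back: reduced form of f is (-26,-13,-26)
g: reduced (well bottom): (17,7,38) with a≤c, −a<b≤a
reduced forms (-26, -13, -26) vs (17, 7, 38) ⇒ inequivalent

no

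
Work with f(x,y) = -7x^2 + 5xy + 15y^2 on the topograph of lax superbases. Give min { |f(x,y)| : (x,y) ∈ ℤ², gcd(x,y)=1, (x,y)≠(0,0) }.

descent: ρ → (15,-5,-7)
descent: ρ → (-7,19,3)  [lands on river]
river: ρ → (3,17,-13)
river: ρ → (-13,9,7)
river: ρ → (7,19,-3)
river: ρ → (-3,17,13)
river: ρ → (13,9,-7)
closes: descent 2, river 6
min |a| on river = 3

3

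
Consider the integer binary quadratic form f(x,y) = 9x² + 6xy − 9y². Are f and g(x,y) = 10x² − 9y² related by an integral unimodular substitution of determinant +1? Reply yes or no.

D₁ = 360, D₂ = 360
river cycle of f (length 6): (-9, 12, 6), (6, 12, -9), (-9, 6, 9), (9, 12, -6), (-6, 12, 9), (9, 6, -9)
river cycle of g (length 2): (-9, 18, 1), (1, 18, -9)
cycles differ ⇒ inequivalent

no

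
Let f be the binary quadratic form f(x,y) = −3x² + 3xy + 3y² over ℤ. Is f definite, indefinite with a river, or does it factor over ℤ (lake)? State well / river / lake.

D = b²−4ac = 3² − 4·(-3)·3 = 45
D > 0 non-square ⇒ indefinite ⇒ periodic river

river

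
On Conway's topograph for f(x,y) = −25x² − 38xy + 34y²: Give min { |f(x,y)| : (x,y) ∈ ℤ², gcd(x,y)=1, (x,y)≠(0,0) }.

descent: ρ → (34,38,-25)  [lands on river]
river: ρ → (-25,62,10)
river: ρ → (10,58,-37)
river: ρ → (-37,16,31)
river: ρ → (31,46,-22)
river: ρ → (-22,42,35)
river: ρ → (35,28,-29)
river: ρ → (-29,30,34)
closes: descent 1, river 8
min |a| on river = 10

10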